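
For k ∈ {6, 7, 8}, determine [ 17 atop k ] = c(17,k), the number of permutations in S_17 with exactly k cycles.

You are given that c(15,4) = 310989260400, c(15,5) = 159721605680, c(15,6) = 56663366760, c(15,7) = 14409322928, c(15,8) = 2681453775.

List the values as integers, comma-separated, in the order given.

18861567058880, 5374523477960, 1146901283528

@16  (16,5):159721605680·15+310989260400→2706813345600, (16,6):56663366760·15+159721605680→1009672107080, (16,7):14409322928·15+56663366760→272803210680, (16,8):2681453775·15+14409322928→54631129553
@17  (17,6):1009672107080·16+2706813345600→18861567058880, (17,7):272803210680·16+1009672107080→5374523477960, (17,8):54631129553·16+272803210680→1146901283528
Read c(17,6) = 18861567058880, c(17,7) = 5374523477960, c(17,8) = 1146901283528.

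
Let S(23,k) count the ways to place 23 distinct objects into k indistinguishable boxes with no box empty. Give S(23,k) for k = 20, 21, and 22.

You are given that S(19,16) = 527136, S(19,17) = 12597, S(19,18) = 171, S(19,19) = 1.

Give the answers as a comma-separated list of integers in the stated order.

1859550, 28336, 253

@20  (20,17):12597·17+527136→741285, (20,18):171·18+12597→15675, (20,19):1·19+171→190, (20,20):0·20+1→1
@21  (21,18):15675·18+741285→1023435, (21,19):190·19+15675→19285, (21,20):1·20+190→210, (21,21):0·21+1→1
@22  (22,19):19285·19+1023435→1389850, (22,20):210·20+19285→23485, (22,21):1·21+210→231, (22,22):0·22+1→1
@23  (23,20):23485·20+1389850→1859550, (23,21):231·21+23485→28336, (23,22):1·22+231→253
Read S(23,20) = 1859550, S(23,21) = 28336, S(23,22) = 253.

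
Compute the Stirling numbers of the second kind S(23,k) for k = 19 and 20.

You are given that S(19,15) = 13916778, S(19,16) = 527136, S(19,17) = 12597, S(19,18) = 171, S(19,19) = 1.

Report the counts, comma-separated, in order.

r20: T_20,16=16×527136+13916778=22350954; T_20,17=17×12597+527136=741285; T_20,18=18×171+12597=15675; T_20,19=19×1+171=190; T_20,20=20×0+1=1
r21: T_21,17=17×741285+22350954=34952799; T_21,18=18×15675+741285=1023435; T_21,19=19×190+15675=19285; T_21,20=20×1+190=210
r22: T_22,18=18×1023435+34952799=53374629; T_22,19=19×19285+1023435=1389850; T_22,20=20×210+19285=23485
r23: T_23,19=19×1389850+53374629=79781779; T_23,20=20×23485+1389850=1859550
Read S(23,19) = 79781779, S(23,20) = 1859550.

79781779, 1859550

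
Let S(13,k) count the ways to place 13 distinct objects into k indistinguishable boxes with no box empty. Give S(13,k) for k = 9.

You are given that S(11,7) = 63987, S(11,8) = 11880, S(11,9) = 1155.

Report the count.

i=12: T(12,8)=63987+8·11880=159027 | T(12,9)=11880+9·1155=22275
i=13: T(13,9)=159027+9·22275=359502
Read S(13,9) = 359502.

359502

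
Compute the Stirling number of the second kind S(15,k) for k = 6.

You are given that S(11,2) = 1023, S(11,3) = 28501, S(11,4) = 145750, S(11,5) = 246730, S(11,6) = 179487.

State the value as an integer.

420693273

i=12: T(12,3)=1023+3·28501=86526 | T(12,4)=28501+4·145750=611501 | T(12,5)=145750+5·246730=1379400 | T(12,6)=246730+6·179487=1323652
i=13: T(13,4)=86526+4·611501=2532530 | T(13,5)=611501+5·1379400=7508501 | T(13,6)=1379400+6·1323652=9321312
i=14: T(14,5)=2532530+5·7508501=40075035 | T(14,6)=7508501+6·9321312=63436373
i=15: T(15,6)=40075035+6·63436373=420693273
Read S(15,6) = 420693273.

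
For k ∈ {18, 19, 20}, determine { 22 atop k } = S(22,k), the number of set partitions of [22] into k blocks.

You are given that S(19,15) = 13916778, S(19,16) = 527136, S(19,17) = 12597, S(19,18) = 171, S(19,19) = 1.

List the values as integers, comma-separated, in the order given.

53374629, 1389850, 23485

[20] T[20,16]:16*527136+13916778=22350954 · T[20,17]:17*12597+527136=741285 · T[20,18]:18*171+12597=15675 · T[20,19]:19*1+171=190 · T[20,20]:20*0+1=1
[21] T[21,17]:17*741285+22350954=34952799 · T[21,18]:18*15675+741285=1023435 · T[21,19]:19*190+15675=19285 · T[21,20]:20*1+190=210
[22] T[22,18]:18*1023435+34952799=53374629 · T[22,19]:19*19285+1023435=1389850 · T[22,20]:20*210+19285=23485
Read S(22,18) = 53374629, S(22,19) = 1389850, S(22,20) = 23485.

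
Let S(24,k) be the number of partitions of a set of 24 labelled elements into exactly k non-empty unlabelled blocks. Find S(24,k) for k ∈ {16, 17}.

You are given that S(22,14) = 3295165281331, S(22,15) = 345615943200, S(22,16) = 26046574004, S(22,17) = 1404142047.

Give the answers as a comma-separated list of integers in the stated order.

20677182465555, 1610949936915

r23: T_23,15=15×345615943200+3295165281331=8479404429331; T_23,16=16×26046574004+345615943200=762361127264; T_23,17=17×1404142047+26046574004=49916988803
r24: T_24,16=16×762361127264+8479404429331=20677182465555; T_24,17=17×49916988803+762361127264=1610949936915
Read S(24,16) = 20677182465555, S(24,17) = 1610949936915.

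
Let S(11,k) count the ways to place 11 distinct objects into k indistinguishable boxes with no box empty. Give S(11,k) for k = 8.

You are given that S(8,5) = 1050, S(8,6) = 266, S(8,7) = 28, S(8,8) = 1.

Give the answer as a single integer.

@9  (9,6):266·6+1050→2646, (9,7):28·7+266→462, (9,8):1·8+28→36
@10  (10,7):462·7+2646→5880, (10,8):36·8+462→750
@11  (11,8):750·8+5880→11880
Read S(11,8) = 11880.

11880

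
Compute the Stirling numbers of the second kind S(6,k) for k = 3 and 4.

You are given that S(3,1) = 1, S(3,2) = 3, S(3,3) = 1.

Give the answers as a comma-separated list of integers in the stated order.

90, 65

row 4: T[4][1]=1·1+0=1  T[4][2]=2·3+1=7  T[4][3]=3·1+3=6  T[4][4]=4·0+1=1
row 5: T[5][2]=2·7+1=15  T[5][3]=3·6+7=25  T[5][4]=4·1+6=10
row 6: T[6][3]=3·25+15=90  T[6][4]=4·10+25=65
Read S(6,3) = 90, S(6,4) = 65.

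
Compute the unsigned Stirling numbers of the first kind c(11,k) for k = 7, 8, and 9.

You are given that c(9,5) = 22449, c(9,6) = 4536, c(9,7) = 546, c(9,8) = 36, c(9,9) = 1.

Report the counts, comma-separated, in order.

row 10: T[10][6]=9·4536+22449=63273  T[10][7]=9·546+4536=9450  T[10][8]=9·36+546=870  T[10][9]=9·1+36=45
row 11: T[11][7]=10·9450+63273=157773  T[11][8]=10·870+9450=18150  T[11][9]=10·45+870=1320
Read c(11,7) = 157773, c(11,8) = 18150, c(11,9) = 1320.

157773, 18150, 1320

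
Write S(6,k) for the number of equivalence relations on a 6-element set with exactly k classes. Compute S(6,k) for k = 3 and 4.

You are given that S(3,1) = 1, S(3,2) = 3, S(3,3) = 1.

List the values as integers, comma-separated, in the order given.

90, 65

row 4: T[4][1]=1·1+0=1  T[4][2]=2·3+1=7  T[4][3]=3·1+3=6  T[4][4]=4·0+1=1
row 5: T[5][2]=2·7+1=15  T[5][3]=3·6+7=25  T[5][4]=4·1+6=10
row 6: T[6][3]=3·25+15=90  T[6][4]=4·10+25=65
Read S(6,3) = 90, S(6,4) = 65.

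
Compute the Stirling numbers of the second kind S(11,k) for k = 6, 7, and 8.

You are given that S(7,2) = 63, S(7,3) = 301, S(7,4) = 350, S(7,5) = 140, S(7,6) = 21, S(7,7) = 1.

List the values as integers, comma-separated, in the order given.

179487, 63987, 11880

r8: T_8,3=3×301+63=966; T_8,4=4×350+301=1701; T_8,5=5×140+350=1050; T_8,6=6×21+140=266; T_8,7=7×1+21=28; T_8,8=8×0+1=1
r9: T_9,4=4×1701+966=7770; T_9,5=5×1050+1701=6951; T_9,6=6×266+1050=2646; T_9,7=7×28+266=462; T_9,8=8×1+28=36
r10: T_10,5=5×6951+7770=42525; T_10,6=6×2646+6951=22827; T_10,7=7×462+2646=5880; T_10,8=8×36+462=750
r11: T_11,6=6×22827+42525=179487; T_11,7=7×5880+22827=63987; T_11,8=8×750+5880=11880
Read S(11,6) = 179487, S(11,7) = 63987, S(11,8) = 11880.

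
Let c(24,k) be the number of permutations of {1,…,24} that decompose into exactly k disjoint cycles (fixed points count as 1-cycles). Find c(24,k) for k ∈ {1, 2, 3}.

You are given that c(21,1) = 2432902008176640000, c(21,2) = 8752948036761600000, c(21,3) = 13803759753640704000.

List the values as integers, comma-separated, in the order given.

25852016738884976640000, 96538966652493066240000, 159539850276066860544000

[22] T[22,1]:21*2432902008176640000+0=51090942171709440000 · T[22,2]:21*8752948036761600000+2432902008176640000=186244810780170240000 · T[22,3]:21*13803759753640704000+8752948036761600000=298631902863216384000
[23] T[23,1]:22*51090942171709440000+0=1124000727777607680000 · T[23,2]:22*186244810780170240000+51090942171709440000=4148476779335454720000 · T[23,3]:22*298631902863216384000+186244810780170240000=6756146673770930688000
[24] T[24,1]:23*1124000727777607680000+0=25852016738884976640000 · T[24,2]:23*4148476779335454720000+1124000727777607680000=96538966652493066240000 · T[24,3]:23*6756146673770930688000+4148476779335454720000=159539850276066860544000
Read c(24,1) = 25852016738884976640000, c(24,2) = 96538966652493066240000, c(24,3) = 159539850276066860544000.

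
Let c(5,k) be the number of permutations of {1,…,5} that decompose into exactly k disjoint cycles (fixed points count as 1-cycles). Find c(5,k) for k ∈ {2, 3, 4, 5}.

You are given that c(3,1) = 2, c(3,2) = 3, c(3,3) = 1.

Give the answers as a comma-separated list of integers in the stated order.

50, 35, 10, 1

i=4: T(4,1)=0+3·2=6 | T(4,2)=2+3·3=11 | T(4,3)=3+3·1=6 | T(4,4)=1+3·0=1
i=5: T(5,2)=6+4·11=50 | T(5,3)=11+4·6=35 | T(5,4)=6+4·1=10 | T(5,5)=1+4·0=1
Read c(5,2) = 50, c(5,3) = 35, c(5,4) = 10, c(5,5) = 1.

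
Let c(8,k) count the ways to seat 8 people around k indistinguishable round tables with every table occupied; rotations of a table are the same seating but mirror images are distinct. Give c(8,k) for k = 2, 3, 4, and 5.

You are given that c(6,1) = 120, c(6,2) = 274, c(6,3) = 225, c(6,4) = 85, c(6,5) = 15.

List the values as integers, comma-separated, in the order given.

13068, 13132, 6769, 1960

@7  (7,1):120·6+0→720, (7,2):274·6+120→1764, (7,3):225·6+274→1624, (7,4):85·6+225→735, (7,5):15·6+85→175
@8  (8,2):1764·7+720→13068, (8,3):1624·7+1764→13132, (8,4):735·7+1624→6769, (8,5):175·7+735→1960
Read c(8,2) = 13068, c(8,3) = 13132, c(8,4) = 6769, c(8,5) = 1960.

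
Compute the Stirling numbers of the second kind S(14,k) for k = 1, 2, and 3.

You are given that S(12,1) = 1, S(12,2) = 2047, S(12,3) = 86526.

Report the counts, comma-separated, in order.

1, 8191, 788970

r13: T_13,1=1×1+0=1; T_13,2=2×2047+1=4095; T_13,3=3×86526+2047=261625
r14: T_14,1=1×1+0=1; T_14,2=2×4095+1=8191; T_14,3=3×261625+4095=788970
Read S(14,1) = 1, S(14,2) = 8191, S(14,3) = 788970.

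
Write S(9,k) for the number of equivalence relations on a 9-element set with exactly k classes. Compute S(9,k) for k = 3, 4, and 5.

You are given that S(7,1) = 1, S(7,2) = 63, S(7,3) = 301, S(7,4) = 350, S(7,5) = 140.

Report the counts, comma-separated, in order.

[8] T[8,2]:2*63+1=127 · T[8,3]:3*301+63=966 · T[8,4]:4*350+301=1701 · T[8,5]:5*140+350=1050
[9] T[9,3]:3*966+127=3025 · T[9,4]:4*1701+966=7770 · T[9,5]:5*1050+1701=6951
Read S(9,3) = 3025, S(9,4) = 7770, S(9,5) = 6951.

3025, 7770, 6951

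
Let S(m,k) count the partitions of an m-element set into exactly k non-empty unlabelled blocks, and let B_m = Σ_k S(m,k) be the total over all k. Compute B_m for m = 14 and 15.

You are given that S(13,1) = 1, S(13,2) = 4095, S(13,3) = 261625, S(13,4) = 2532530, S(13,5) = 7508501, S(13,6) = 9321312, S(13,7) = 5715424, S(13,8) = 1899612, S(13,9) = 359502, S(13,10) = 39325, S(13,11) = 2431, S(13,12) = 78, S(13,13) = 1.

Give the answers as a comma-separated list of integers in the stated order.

190899322, 1382958545

r14: T_14,1=1×1+0=1; T_14,2=2×4095+1=8191; T_14,3=3×261625+4095=788970; T_14,4=4×2532530+261625=10391745; T_14,5=5×7508501+2532530=40075035; T_14,6=6×9321312+7508501=63436373; T_14,7=7×5715424+9321312=49329280; T_14,8=8×1899612+5715424=20912320; T_14,9=9×359502+1899612=5135130; T_14,10=10×39325+359502=752752; T_14,11=11×2431+39325=66066; T_14,12=12×78+2431=3367; T_14,13=13×1+78=91; T_14,14=14×0+1=1
r15: T_15,1=1×1+0=1; T_15,2=2×8191+1=16383; T_15,3=3×788970+8191=2375101; T_15,4=4×10391745+788970=42355950; T_15,5=5×40075035+10391745=210766920; T_15,6=6×63436373+40075035=420693273; T_15,7=7×49329280+63436373=408741333; T_15,8=8×20912320+49329280=216627840; T_15,9=9×5135130+20912320=67128490; T_15,10=10×752752+5135130=12662650; T_15,11=11×66066+752752=1479478; T_15,12=12×3367+66066=106470; T_15,13=13×91+3367=4550; T_15,14=14×1+91=105; T_15,15=15×0+1=1
B_14 = ΣS(14,k) = 1+8191+788970+10391745+40075035+63436373+49329280+20912320+5135130+752752+66066+3367+91+1 = 190899322
B_15 = ΣS(15,k) = 1+16383+2375101+42355950+210766920+420693273+408741333+216627840+67128490+12662650+1479478+106470+4550+105+1 = 1382958545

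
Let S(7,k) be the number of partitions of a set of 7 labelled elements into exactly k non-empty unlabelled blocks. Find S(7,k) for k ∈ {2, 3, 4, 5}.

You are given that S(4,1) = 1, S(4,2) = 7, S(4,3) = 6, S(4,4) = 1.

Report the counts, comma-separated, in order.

63, 301, 350, 140

@5  (5,1):1·1+0→1, (5,2):7·2+1→15, (5,3):6·3+7→25, (5,4):1·4+6→10, (5,5):0·5+1→1
@6  (6,1):1·1+0→1, (6,2):15·2+1→31, (6,3):25·3+15→90, (6,4):10·4+25→65, (6,5):1·5+10→15
@7  (7,2):31·2+1→63, (7,3):90·3+31→301, (7,4):65·4+90→350, (7,5):15·5+65→140
Read S(7,2) = 63, S(7,3) = 301, S(7,4) = 350, S(7,5) = 140.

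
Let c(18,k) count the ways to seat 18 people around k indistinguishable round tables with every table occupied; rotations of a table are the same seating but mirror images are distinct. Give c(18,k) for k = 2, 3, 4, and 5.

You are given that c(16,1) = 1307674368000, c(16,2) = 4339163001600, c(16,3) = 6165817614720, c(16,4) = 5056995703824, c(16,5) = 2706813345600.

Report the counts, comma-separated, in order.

1223405590579200, 1821602444624640, 1583313975727488, 909299905844112

@17  (17,1):1307674368000·16+0→20922789888000, (17,2):4339163001600·16+1307674368000→70734282393600, (17,3):6165817614720·16+4339163001600→102992244837120, (17,4):5056995703824·16+6165817614720→87077748875904, (17,5):2706813345600·16+5056995703824→48366009233424
@18  (18,2):70734282393600·17+20922789888000→1223405590579200, (18,3):102992244837120·17+70734282393600→1821602444624640, (18,4):87077748875904·17+102992244837120→1583313975727488, (18,5):48366009233424·17+87077748875904→909299905844112
Read c(18,2) = 1223405590579200, c(18,3) = 1821602444624640, c(18,4) = 1583313975727488, c(18,5) = 909299905844112.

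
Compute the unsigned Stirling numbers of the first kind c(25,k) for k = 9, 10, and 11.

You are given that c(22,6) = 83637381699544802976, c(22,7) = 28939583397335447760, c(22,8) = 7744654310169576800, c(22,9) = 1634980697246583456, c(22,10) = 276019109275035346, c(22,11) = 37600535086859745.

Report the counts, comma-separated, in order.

34218695959407148992880, 6508376179668146850000, 1014945527825214637300

row 23: T[23][7]=22·28939583397335447760+83637381699544802976=720308216440924653696  T[23][8]=22·7744654310169576800+28939583397335447760=199321978221066137360  T[23][9]=22·1634980697246583456+7744654310169576800=43714229649594412832  T[23][10]=22·276019109275035346+1634980697246583456=7707401101297361068  T[23][11]=22·37600535086859745+276019109275035346=1103230881185949736
row 24: T[24][8]=23·199321978221066137360+720308216440924653696=5304713715525445812976  T[24][9]=23·43714229649594412832+199321978221066137360=1204749260161737632496  T[24][10]=23·7707401101297361068+43714229649594412832=220984454979433717396  T[24][11]=23·1103230881185949736+7707401101297361068=33081711368574204996
row 25: T[25][9]=24·1204749260161737632496+5304713715525445812976=34218695959407148992880  T[25][10]=24·220984454979433717396+1204749260161737632496=6508376179668146850000  T[25][11]=24·33081711368574204996+220984454979433717396=1014945527825214637300
Read c(25,9) = 34218695959407148992880, c(25,10) = 6508376179668146850000, c(25,11) = 1014945527825214637300.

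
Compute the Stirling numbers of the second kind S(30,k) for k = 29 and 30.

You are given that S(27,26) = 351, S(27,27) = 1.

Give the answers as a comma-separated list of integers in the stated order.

@28  (28,27):1·27+351→378, (28,28):0·28+1→1
@29  (29,28):1·28+378→406, (29,29):0·29+1→1
@30  (30,29):1·29+406→435, (30,30):0·30+1→1
Read S(30,29) = 435, S(30,30) = 1.

435, 1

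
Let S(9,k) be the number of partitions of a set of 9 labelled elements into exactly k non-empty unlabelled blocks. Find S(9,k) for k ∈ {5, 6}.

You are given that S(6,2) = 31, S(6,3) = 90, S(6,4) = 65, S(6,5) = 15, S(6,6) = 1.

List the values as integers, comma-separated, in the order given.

[7] T[7,3]:3*90+31=301 · T[7,4]:4*65+90=350 · T[7,5]:5*15+65=140 · T[7,6]:6*1+15=21
[8] T[8,4]:4*350+301=1701 · T[8,5]:5*140+350=1050 · T[8,6]:6*21+140=266
[9] T[9,5]:5*1050+1701=6951 · T[9,6]:6*266+1050=2646
Read S(9,5) = 6951, S(9,6) = 2646.

6951, 2646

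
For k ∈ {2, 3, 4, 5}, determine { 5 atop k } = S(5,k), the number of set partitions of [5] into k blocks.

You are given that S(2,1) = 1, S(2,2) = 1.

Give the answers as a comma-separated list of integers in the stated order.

15, 25, 10, 1

[3] T[3,1]:1*1+0=1 · T[3,2]:2*1+1=3 · T[3,3]:3*0+1=1
[4] T[4,1]:1*1+0=1 · T[4,2]:2*3+1=7 · T[4,3]:3*1+3=6 · T[4,4]:4*0+1=1
[5] T[5,2]:2*7+1=15 · T[5,3]:3*6+7=25 · T[5,4]:4*1+6=10 · T[5,5]:5*0+1=1
Read S(5,2) = 15, S(5,3) = 25, S(5,4) = 10, S(5,5) = 1.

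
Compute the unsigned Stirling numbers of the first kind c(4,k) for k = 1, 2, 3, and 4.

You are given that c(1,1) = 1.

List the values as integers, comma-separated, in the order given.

6, 11, 6, 1

r2: T_2,1=1×1+0=1; T_2,2=1×0+1=1
r3: T_3,1=2×1+0=2; T_3,2=2×1+1=3; T_3,3=2×0+1=1
r4: T_4,1=3×2+0=6; T_4,2=3×3+2=11; T_4,3=3×1+3=6; T_4,4=3×0+1=1
Read c(4,1) = 6, c(4,2) = 11, c(4,3) = 6, c(4,4) = 1.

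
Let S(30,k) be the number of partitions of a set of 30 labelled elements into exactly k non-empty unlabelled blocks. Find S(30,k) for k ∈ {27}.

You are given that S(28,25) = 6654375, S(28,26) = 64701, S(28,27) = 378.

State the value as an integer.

10359090

@29  (29,26):64701·26+6654375→8336601, (29,27):378·27+64701→74907
@30  (30,27):74907·27+8336601→10359090
Read S(30,27) = 10359090.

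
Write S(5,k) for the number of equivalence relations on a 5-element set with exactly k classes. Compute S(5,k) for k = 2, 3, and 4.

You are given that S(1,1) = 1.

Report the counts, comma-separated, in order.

15, 25, 10

[2] T[2,1]:1*1+0=1 · T[2,2]:2*0+1=1
[3] T[3,1]:1*1+0=1 · T[3,2]:2*1+1=3 · T[3,3]:3*0+1=1
[4] T[4,1]:1*1+0=1 · T[4,2]:2*3+1=7 · T[4,3]:3*1+3=6 · T[4,4]:4*0+1=1
[5] T[5,2]:2*7+1=15 · T[5,3]:3*6+7=25 · T[5,4]:4*1+6=10
Read S(5,2) = 15, S(5,3) = 25, S(5,4) = 10.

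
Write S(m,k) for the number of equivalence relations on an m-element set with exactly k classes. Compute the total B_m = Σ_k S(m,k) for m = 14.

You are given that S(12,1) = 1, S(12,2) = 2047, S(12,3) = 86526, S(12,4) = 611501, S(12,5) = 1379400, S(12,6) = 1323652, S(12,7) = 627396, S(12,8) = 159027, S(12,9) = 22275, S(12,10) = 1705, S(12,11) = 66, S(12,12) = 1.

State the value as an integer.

r13: T_13,1=1×1+0=1; T_13,2=2×2047+1=4095; T_13,3=3×86526+2047=261625; T_13,4=4×611501+86526=2532530; T_13,5=5×1379400+611501=7508501; T_13,6=6×1323652+1379400=9321312; T_13,7=7×627396+1323652=5715424; T_13,8=8×159027+627396=1899612; T_13,9=9×22275+159027=359502; T_13,10=10×1705+22275=39325; T_13,11=11×66+1705=2431; T_13,12=12×1+66=78; T_13,13=13×0+1=1
r14: T_14,1=1×1+0=1; T_14,2=2×4095+1=8191; T_14,3=3×261625+4095=788970; T_14,4=4×2532530+261625=10391745; T_14,5=5×7508501+2532530=40075035; T_14,6=6×9321312+7508501=63436373; T_14,7=7×5715424+9321312=49329280; T_14,8=8×1899612+5715424=20912320; T_14,9=9×359502+1899612=5135130; T_14,10=10×39325+359502=752752; T_14,11=11×2431+39325=66066; T_14,12=12×78+2431=3367; T_14,13=13×1+78=91; T_14,14=14×0+1=1
B_14 = ΣS(14,k) = 1+8191+788970+10391745+40075035+63436373+49329280+20912320+5135130+752752+66066+3367+91+1 = 190899322

190899322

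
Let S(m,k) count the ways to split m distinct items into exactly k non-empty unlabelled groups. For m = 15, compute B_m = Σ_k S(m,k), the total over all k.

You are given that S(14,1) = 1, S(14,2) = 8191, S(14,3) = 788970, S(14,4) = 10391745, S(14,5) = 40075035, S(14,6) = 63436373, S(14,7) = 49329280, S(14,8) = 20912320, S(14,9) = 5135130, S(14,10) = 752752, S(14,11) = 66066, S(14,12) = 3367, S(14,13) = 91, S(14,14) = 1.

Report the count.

[15] T[15,1]:1*1+0=1 · T[15,2]:2*8191+1=16383 · T[15,3]:3*788970+8191=2375101 · T[15,4]:4*10391745+788970=42355950 · T[15,5]:5*40075035+10391745=210766920 · T[15,6]:6*63436373+40075035=420693273 · T[15,7]:7*49329280+63436373=408741333 · T[15,8]:8*20912320+49329280=216627840 · T[15,9]:9*5135130+20912320=67128490 · T[15,10]:10*752752+5135130=12662650 · T[15,11]:11*66066+752752=1479478 · T[15,12]:12*3367+66066=106470 · T[15,13]:13*91+3367=4550 · T[15,14]:14*1+91=105 · T[15,15]:15*0+1=1
B_15 = ΣS(15,k) = 1+16383+2375101+42355950+210766920+420693273+408741333+216627840+67128490+12662650+1479478+106470+4550+105+1 = 1382958545

1382958545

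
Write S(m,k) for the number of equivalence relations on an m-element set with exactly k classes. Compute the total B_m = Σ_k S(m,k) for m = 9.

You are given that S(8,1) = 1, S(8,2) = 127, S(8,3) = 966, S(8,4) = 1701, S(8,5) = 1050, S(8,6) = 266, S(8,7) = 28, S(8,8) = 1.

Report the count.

r9: T_9,1=1×1+0=1; T_9,2=2×127+1=255; T_9,3=3×966+127=3025; T_9,4=4×1701+966=7770; T_9,5=5×1050+1701=6951; T_9,6=6×266+1050=2646; T_9,7=7×28+266=462; T_9,8=8×1+28=36; T_9,9=9×0+1=1
B_9 = ΣS(9,k) = 1+255+3025+7770+6951+2646+462+36+1 = 21147

21147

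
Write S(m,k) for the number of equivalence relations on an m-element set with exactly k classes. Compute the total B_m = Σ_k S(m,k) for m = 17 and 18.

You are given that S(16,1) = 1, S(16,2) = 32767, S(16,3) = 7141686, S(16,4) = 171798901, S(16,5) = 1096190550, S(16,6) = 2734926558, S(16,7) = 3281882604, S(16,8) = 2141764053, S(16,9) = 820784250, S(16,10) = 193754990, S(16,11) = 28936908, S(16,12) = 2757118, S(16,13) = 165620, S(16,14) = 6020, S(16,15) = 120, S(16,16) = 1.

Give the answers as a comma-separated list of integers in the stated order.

82864869804, 682076806159

@17  (17,1):1·1+0→1, (17,2):32767·2+1→65535, (17,3):7141686·3+32767→21457825, (17,4):171798901·4+7141686→694337290, (17,5):1096190550·5+171798901→5652751651, (17,6):2734926558·6+1096190550→17505749898, (17,7):3281882604·7+2734926558→25708104786, (17,8):2141764053·8+3281882604→20415995028, (17,9):820784250·9+2141764053→9528822303, (17,10):193754990·10+820784250→2758334150, (17,11):28936908·11+193754990→512060978, (17,12):2757118·12+28936908→62022324, (17,13):165620·13+2757118→4910178, (17,14):6020·14+165620→249900, (17,15):120·15+6020→7820, (17,16):1·16+120→136, (17,17):0·17+1→1
@18  (18,1):1·1+0→1, (18,2):65535·2+1→131071, (18,3):21457825·3+65535→64439010, (18,4):694337290·4+21457825→2798806985, (18,5):5652751651·5+694337290→28958095545, (18,6):17505749898·6+5652751651→110687251039, (18,7):25708104786·7+17505749898→197462483400, (18,8):20415995028·8+25708104786→189036065010, (18,9):9528822303·9+20415995028→106175395755, (18,10):2758334150·10+9528822303→37112163803, (18,11):512060978·11+2758334150→8391004908, (18,12):62022324·12+512060978→1256328866, (18,13):4910178·13+62022324→125854638, (18,14):249900·14+4910178→8408778, (18,15):7820·15+249900→367200, (18,16):136·16+7820→9996, (18,17):1·17+136→153, (18,18):0·18+1→1
B_17 = ΣS(17,k) = 1+65535+21457825+694337290+5652751651+17505749898+25708104786+20415995028+9528822303+2758334150+512060978+62022324+4910178+249900+7820+136+1 = 82864869804
B_18 = ΣS(18,k) = 1+131071+64439010+2798806985+28958095545+110687251039+197462483400+189036065010+106175395755+37112163803+8391004908+1256328866+125854638+8408778+367200+9996+153+1 = 682076806159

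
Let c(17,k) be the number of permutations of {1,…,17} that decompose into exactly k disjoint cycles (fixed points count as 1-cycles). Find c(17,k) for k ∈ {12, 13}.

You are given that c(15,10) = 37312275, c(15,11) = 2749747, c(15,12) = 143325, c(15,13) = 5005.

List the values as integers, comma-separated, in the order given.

@16  (16,11):2749747·15+37312275→78558480, (16,12):143325·15+2749747→4899622, (16,13):5005·15+143325→218400
@17  (17,12):4899622·16+78558480→156952432, (17,13):218400·16+4899622→8394022
Read c(17,12) = 156952432, c(17,13) = 8394022.

156952432, 8394022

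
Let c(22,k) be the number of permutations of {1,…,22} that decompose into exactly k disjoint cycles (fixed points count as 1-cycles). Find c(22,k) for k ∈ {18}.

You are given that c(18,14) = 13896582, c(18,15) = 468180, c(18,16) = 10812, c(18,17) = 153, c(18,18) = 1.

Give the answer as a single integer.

79721796

row 19: T[19][15]=18·468180+13896582=22323822  T[19][16]=18·10812+468180=662796  T[19][17]=18·153+10812=13566  T[19][18]=18·1+153=171
row 20: T[20][16]=19·662796+22323822=34916946  T[20][17]=19·13566+662796=920550  T[20][18]=19·171+13566=16815
row 21: T[21][17]=20·920550+34916946=53327946  T[21][18]=20·16815+920550=1256850
row 22: T[22][18]=21·1256850+53327946=79721796
Read c(22,18) = 79721796.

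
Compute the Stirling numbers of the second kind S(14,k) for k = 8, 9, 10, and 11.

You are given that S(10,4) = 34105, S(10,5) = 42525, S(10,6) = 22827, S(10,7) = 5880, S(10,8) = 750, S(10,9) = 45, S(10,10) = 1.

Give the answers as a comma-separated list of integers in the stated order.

20912320, 5135130, 752752, 66066

i=11: T(11,5)=34105+5·42525=246730 | T(11,6)=42525+6·22827=179487 | T(11,7)=22827+7·5880=63987 | T(11,8)=5880+8·750=11880 | T(11,9)=750+9·45=1155 | T(11,10)=45+10·1=55 | T(11,11)=1+11·0=1
i=12: T(12,6)=246730+6·179487=1323652 | T(12,7)=179487+7·63987=627396 | T(12,8)=63987+8·11880=159027 | T(12,9)=11880+9·1155=22275 | T(12,10)=1155+10·55=1705 | T(12,11)=55+11·1=66
i=13: T(13,7)=1323652+7·627396=5715424 | T(13,8)=627396+8·159027=1899612 | T(13,9)=159027+9·22275=359502 | T(13,10)=22275+10·1705=39325 | T(13,11)=1705+11·66=2431
i=14: T(14,8)=5715424+8·1899612=20912320 | T(14,9)=1899612+9·359502=5135130 | T(14,10)=359502+10·39325=752752 | T(14,11)=39325+11·2431=66066
Read S(14,8) = 20912320, S(14,9) = 5135130, S(14,10) = 752752, S(14,11) = 66066.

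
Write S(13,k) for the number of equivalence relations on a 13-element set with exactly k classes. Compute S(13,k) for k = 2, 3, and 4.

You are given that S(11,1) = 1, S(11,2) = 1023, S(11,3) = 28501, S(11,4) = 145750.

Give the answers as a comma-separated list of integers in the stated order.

4095, 261625, 2532530

i=12: T(12,1)=0+1·1=1 | T(12,2)=1+2·1023=2047 | T(12,3)=1023+3·28501=86526 | T(12,4)=28501+4·145750=611501
i=13: T(13,2)=1+2·2047=4095 | T(13,3)=2047+3·86526=261625 | T(13,4)=86526+4·611501=2532530
Read S(13,2) = 4095, S(13,3) = 261625, S(13,4) = 2532530.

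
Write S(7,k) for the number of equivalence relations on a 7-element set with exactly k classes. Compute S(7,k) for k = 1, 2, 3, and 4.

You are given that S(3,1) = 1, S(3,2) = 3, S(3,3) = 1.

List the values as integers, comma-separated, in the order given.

@4  (4,1):1·1+0→1, (4,2):3·2+1→7, (4,3):1·3+3→6, (4,4):0·4+1→1
@5  (5,1):1·1+0→1, (5,2):7·2+1→15, (5,3):6·3+7→25, (5,4):1·4+6→10
@6  (6,1):1·1+0→1, (6,2):15·2+1→31, (6,3):25·3+15→90, (6,4):10·4+25→65
@7  (7,1):1·1+0→1, (7,2):31·2+1→63, (7,3):90·3+31→301, (7,4):65·4+90→350
Read S(7,1) = 1, S(7,2) = 63, S(7,3) = 301, S(7,4) = 350.

1, 63, 301, 350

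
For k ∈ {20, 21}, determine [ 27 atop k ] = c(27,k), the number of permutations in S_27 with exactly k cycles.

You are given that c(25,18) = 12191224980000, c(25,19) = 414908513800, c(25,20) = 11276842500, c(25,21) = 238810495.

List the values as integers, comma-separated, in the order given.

40681506808800, 1145254303050

@26  (26,19):414908513800·25+12191224980000→22563937825000, (26,20):11276842500·25+414908513800→696829576300, (26,21):238810495·25+11276842500→17247104875
@27  (27,20):696829576300·26+22563937825000→40681506808800, (27,21):17247104875·26+696829576300→1145254303050
Read c(27,20) = 40681506808800, c(27,21) = 1145254303050.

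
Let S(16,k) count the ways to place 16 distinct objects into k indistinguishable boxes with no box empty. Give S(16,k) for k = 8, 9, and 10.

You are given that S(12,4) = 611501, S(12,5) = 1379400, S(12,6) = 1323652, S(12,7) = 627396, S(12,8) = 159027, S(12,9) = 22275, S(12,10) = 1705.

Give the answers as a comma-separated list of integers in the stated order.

2141764053, 820784250, 193754990

row 13: T[13][5]=5·1379400+611501=7508501  T[13][6]=6·1323652+1379400=9321312  T[13][7]=7·627396+1323652=5715424  T[13][8]=8·159027+627396=1899612  T[13][9]=9·22275+159027=359502  T[13][10]=10·1705+22275=39325
row 14: T[14][6]=6·9321312+7508501=63436373  T[14][7]=7·5715424+9321312=49329280  T[14][8]=8·1899612+5715424=20912320  T[14][9]=9·359502+1899612=5135130  T[14][10]=10·39325+359502=752752
row 15: T[15][7]=7·49329280+63436373=408741333  T[15][8]=8·20912320+49329280=216627840  T[15][9]=9·5135130+20912320=67128490  T[15][10]=10·752752+5135130=12662650
row 16: T[16][8]=8·216627840+408741333=2141764053  T[16][9]=9·67128490+216627840=820784250  T[16][10]=10·12662650+67128490=193754990
Read S(16,8) = 2141764053, S(16,9) = 820784250, S(16,10) = 193754990.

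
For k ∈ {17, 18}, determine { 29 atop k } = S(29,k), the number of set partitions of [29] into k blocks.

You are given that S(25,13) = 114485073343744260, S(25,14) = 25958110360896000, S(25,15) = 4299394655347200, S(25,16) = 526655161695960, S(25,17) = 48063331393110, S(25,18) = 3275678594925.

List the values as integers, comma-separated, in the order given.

i=26: T(26,14)=114485073343744260+14·25958110360896000=477898618396288260 | T(26,15)=25958110360896000+15·4299394655347200=90449030191104000 | T(26,16)=4299394655347200+16·526655161695960=12725877242482560 | T(26,17)=526655161695960+17·48063331393110=1343731795378830 | T(26,18)=48063331393110+18·3275678594925=107025546101760
i=27: T(27,15)=477898618396288260+15·90449030191104000=1834634071262848260 | T(27,16)=90449030191104000+16·12725877242482560=294063066070824960 | T(27,17)=12725877242482560+17·1343731795378830=35569317763922670 | T(27,18)=1343731795378830+18·107025546101760=3270191625210510
i=28: T(28,16)=1834634071262848260+16·294063066070824960=6539643128396047620 | T(28,17)=294063066070824960+17·35569317763922670=898741468057510350 | T(28,18)=35569317763922670+18·3270191625210510=94432767017711850
i=29: T(29,17)=6539643128396047620+17·898741468057510350=21818248085373723570 | T(29,18)=898741468057510350+18·94432767017711850=2598531274376323650
Read S(29,17) = 21818248085373723570, S(29,18) = 2598531274376323650.

21818248085373723570, 2598531274376323650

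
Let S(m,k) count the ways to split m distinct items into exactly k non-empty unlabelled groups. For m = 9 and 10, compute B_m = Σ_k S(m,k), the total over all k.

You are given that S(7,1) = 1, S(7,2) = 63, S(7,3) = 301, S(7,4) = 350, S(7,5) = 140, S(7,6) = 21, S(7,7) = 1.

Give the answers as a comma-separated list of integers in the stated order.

21147, 115975

@8  (8,1):1·1+0→1, (8,2):63·2+1→127, (8,3):301·3+63→966, (8,4):350·4+301→1701, (8,5):140·5+350→1050, (8,6):21·6+140→266, (8,7):1·7+21→28, (8,8):0·8+1→1
@9  (9,1):1·1+0→1, (9,2):127·2+1→255, (9,3):966·3+127→3025, (9,4):1701·4+966→7770, (9,5):1050·5+1701→6951, (9,6):266·6+1050→2646, (9,7):28·7+266→462, (9,8):1·8+28→36, (9,9):0·9+1→1
@10  (10,1):1·1+0→1, (10,2):255·2+1→511, (10,3):3025·3+255→9330, (10,4):7770·4+3025→34105, (10,5):6951·5+7770→42525, (10,6):2646·6+6951→22827, (10,7):462·7+2646→5880, (10,8):36·8+462→750, (10,9):1·9+36→45, (10,10):0·10+1→1
B_9 = ΣS(9,k) = 1+255+3025+7770+6951+2646+462+36+1 = 21147
B_10 = ΣS(10,k) = 1+511+9330+34105+42525+22827+5880+750+45+1 = 115975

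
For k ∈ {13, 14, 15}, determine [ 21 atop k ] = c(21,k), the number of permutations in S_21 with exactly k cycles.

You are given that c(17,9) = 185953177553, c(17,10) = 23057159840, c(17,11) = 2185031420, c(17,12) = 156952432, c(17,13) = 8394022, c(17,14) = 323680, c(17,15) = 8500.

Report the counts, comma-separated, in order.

[18] T[18,10]:17*23057159840+185953177553=577924894833 · T[18,11]:17*2185031420+23057159840=60202693980 · T[18,12]:17*156952432+2185031420=4853222764 · T[18,13]:17*8394022+156952432=299650806 · T[18,14]:17*323680+8394022=13896582 · T[18,15]:17*8500+323680=468180
[19] T[19,11]:18*60202693980+577924894833=1661573386473 · T[19,12]:18*4853222764+60202693980=147560703732 · T[19,13]:18*299650806+4853222764=10246937272 · T[19,14]:18*13896582+299650806=549789282 · T[19,15]:18*468180+13896582=22323822
[20] T[20,12]:19*147560703732+1661573386473=4465226757381 · T[20,13]:19*10246937272+147560703732=342252511900 · T[20,14]:19*549789282+10246937272=20692933630 · T[20,15]:19*22323822+549789282=973941900
[21] T[21,13]:20*342252511900+4465226757381=11310276995381 · T[21,14]:20*20692933630+342252511900=756111184500 · T[21,15]:20*973941900+20692933630=40171771630
Read c(21,13) = 11310276995381, c(21,14) = 756111184500, c(21,15) = 40171771630.

11310276995381, 756111184500, 40171771630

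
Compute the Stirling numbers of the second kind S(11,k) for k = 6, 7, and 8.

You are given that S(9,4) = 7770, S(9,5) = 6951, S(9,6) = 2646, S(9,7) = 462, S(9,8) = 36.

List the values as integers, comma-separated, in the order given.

row 10: T[10][5]=5·6951+7770=42525  T[10][6]=6·2646+6951=22827  T[10][7]=7·462+2646=5880  T[10][8]=8·36+462=750
row 11: T[11][6]=6·22827+42525=179487  T[11][7]=7·5880+22827=63987  T[11][8]=8·750+5880=11880
Read S(11,6) = 179487, S(11,7) = 63987, S(11,8) = 11880.

179487, 63987, 11880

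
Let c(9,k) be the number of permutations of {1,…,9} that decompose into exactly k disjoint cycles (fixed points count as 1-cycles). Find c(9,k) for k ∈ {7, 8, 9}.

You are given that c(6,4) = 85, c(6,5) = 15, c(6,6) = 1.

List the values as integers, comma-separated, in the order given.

546, 36, 1

@7  (7,5):15·6+85→175, (7,6):1·6+15→21, (7,7):0·6+1→1
@8  (8,6):21·7+175→322, (8,7):1·7+21→28, (8,8):0·7+1→1
@9  (9,7):28·8+322→546, (9,8):1·8+28→36, (9,9):0·8+1→1
Read c(9,7) = 546, c(9,8) = 36, c(9,9) = 1.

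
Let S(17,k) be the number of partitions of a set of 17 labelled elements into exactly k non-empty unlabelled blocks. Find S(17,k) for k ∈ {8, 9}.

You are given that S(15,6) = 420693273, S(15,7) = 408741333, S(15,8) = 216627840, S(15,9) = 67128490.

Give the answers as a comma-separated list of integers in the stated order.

20415995028, 9528822303

r16: T_16,7=7×408741333+420693273=3281882604; T_16,8=8×216627840+408741333=2141764053; T_16,9=9×67128490+216627840=820784250
r17: T_17,8=8×2141764053+3281882604=20415995028; T_17,9=9×820784250+2141764053=9528822303
Read S(17,8) = 20415995028, S(17,9) = 9528822303.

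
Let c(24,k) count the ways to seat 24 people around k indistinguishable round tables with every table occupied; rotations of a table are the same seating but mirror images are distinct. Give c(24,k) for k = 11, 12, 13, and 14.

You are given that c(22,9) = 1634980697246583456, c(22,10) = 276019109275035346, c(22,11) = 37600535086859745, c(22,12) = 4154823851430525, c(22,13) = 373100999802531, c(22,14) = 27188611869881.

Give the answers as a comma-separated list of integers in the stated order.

33081711368574204996, 4070384057007569521, 413356714301314056, 34701806448704206

r23: T_23,10=22×276019109275035346+1634980697246583456=7707401101297361068; T_23,11=22×37600535086859745+276019109275035346=1103230881185949736; T_23,12=22×4154823851430525+37600535086859745=129006659818331295; T_23,13=22×373100999802531+4154823851430525=12363045847086207; T_23,14=22×27188611869881+373100999802531=971250460939913
r24: T_24,11=23×1103230881185949736+7707401101297361068=33081711368574204996; T_24,12=23×129006659818331295+1103230881185949736=4070384057007569521; T_24,13=23×12363045847086207+129006659818331295=413356714301314056; T_24,14=23×971250460939913+12363045847086207=34701806448704206
Read c(24,11) = 33081711368574204996, c(24,12) = 4070384057007569521, c(24,13) = 413356714301314056, c(24,14) = 34701806448704206.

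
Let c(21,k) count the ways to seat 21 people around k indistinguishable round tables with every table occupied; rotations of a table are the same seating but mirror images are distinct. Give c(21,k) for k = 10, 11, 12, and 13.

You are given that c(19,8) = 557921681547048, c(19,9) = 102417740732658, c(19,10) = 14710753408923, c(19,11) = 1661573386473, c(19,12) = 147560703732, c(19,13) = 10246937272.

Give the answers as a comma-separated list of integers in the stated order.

r20: T_20,9=19×102417740732658+557921681547048=2503858755467550; T_20,10=19×14710753408923+102417740732658=381922055502195; T_20,11=19×1661573386473+14710753408923=46280647751910; T_20,12=19×147560703732+1661573386473=4465226757381; T_20,13=19×10246937272+147560703732=342252511900
r21: T_21,10=20×381922055502195+2503858755467550=10142299865511450; T_21,11=20×46280647751910+381922055502195=1307535010540395; T_21,12=20×4465226757381+46280647751910=135585182899530; T_21,13=20×342252511900+4465226757381=11310276995381
Read c(21,10) = 10142299865511450, c(21,11) = 1307535010540395, c(21,12) = 135585182899530, c(21,13) = 11310276995381.

10142299865511450, 1307535010540395, 135585182899530, 11310276995381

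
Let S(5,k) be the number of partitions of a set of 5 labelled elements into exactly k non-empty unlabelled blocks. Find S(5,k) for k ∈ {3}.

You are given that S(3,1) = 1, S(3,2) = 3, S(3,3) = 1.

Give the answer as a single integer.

25

[4] T[4,2]:2*3+1=7 · T[4,3]:3*1+3=6
[5] T[5,3]:3*6+7=25
Read S(5,3) = 25.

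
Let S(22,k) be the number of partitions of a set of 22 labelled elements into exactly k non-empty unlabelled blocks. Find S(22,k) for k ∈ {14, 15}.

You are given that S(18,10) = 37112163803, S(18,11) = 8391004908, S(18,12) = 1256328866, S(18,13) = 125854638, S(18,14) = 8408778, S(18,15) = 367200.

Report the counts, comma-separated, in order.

3295165281331, 345615943200

i=19: T(19,11)=37112163803+11·8391004908=129413217791 | T(19,12)=8391004908+12·1256328866=23466951300 | T(19,13)=1256328866+13·125854638=2892439160 | T(19,14)=125854638+14·8408778=243577530 | T(19,15)=8408778+15·367200=13916778
i=20: T(20,12)=129413217791+12·23466951300=411016633391 | T(20,13)=23466951300+13·2892439160=61068660380 | T(20,14)=2892439160+14·243577530=6302524580 | T(20,15)=243577530+15·13916778=452329200
i=21: T(21,13)=411016633391+13·61068660380=1204909218331 | T(21,14)=61068660380+14·6302524580=149304004500 | T(21,15)=6302524580+15·452329200=13087462580
i=22: T(22,14)=1204909218331+14·149304004500=3295165281331 | T(22,15)=149304004500+15·13087462580=345615943200
Read S(22,14) = 3295165281331, S(22,15) = 345615943200.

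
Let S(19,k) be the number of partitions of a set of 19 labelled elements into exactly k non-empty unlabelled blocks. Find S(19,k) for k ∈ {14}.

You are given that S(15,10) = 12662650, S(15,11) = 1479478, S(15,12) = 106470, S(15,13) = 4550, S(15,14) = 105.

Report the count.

r16: T_16,11=11×1479478+12662650=28936908; T_16,12=12×106470+1479478=2757118; T_16,13=13×4550+106470=165620; T_16,14=14×105+4550=6020
r17: T_17,12=12×2757118+28936908=62022324; T_17,13=13×165620+2757118=4910178; T_17,14=14×6020+165620=249900
r18: T_18,13=13×4910178+62022324=125854638; T_18,14=14×249900+4910178=8408778
r19: T_19,14=14×8408778+125854638=243577530
Read S(19,14) = 243577530.

243577530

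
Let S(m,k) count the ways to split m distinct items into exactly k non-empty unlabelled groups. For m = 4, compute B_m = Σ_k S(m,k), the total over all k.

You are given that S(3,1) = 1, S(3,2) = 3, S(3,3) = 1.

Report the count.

15

r4: T_4,1=1×1+0=1; T_4,2=2×3+1=7; T_4,3=3×1+3=6; T_4,4=4×0+1=1
B_4 = ΣS(4,k) = 1+7+6+1 = 15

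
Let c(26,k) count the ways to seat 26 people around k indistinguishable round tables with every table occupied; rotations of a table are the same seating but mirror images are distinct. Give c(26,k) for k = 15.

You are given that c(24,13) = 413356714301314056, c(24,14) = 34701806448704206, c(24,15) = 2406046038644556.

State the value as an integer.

@25  (25,14):34701806448704206·24+413356714301314056→1246200069070215000, (25,15):2406046038644556·24+34701806448704206→92446911376173550
@26  (26,15):92446911376173550·25+1246200069070215000→3557372853474553750
Read c(26,15) = 3557372853474553750.

3557372853474553750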